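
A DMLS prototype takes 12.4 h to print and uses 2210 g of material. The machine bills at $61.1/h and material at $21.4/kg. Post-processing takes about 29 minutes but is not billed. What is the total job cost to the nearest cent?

$804.93

Machine cost = 61.1 × 12.4 = $757.64.
Material cost: 21.4 × 2210/1000 → $47.294.
Total = 757.64 + 47.294 = 804.934 ≈ $804.93.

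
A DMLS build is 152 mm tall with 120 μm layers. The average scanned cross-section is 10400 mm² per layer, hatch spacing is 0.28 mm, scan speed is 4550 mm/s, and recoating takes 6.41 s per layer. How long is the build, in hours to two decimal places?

Number of layers: 152 / 0.12 → 1267 (rounded up).
Scan path per layer = 10400 / 0.28 = 37142.9 mm.
Per-layer scan time = 37142.9 / 4550 = 8.1633 s.
Per-layer time: 8.1633 + 6.41 → 14.5733 s.
1267 layers × 14.5733 s/layer = 18464.3711 s, i.e. 5.13 hours.

5.13 hours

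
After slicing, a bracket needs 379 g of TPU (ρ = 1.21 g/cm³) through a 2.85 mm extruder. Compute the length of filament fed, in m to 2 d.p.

49.10 m

Extruded volume: 379/1.21 = 313.2231 cm³ (313223.1 mm³).
Cross-section of 2.85 mm filament: π·(2.85/2)² = 6.3794 mm².
L = V/A = 313223.1/6.3794 = 49099.15 mm → 49.10 m.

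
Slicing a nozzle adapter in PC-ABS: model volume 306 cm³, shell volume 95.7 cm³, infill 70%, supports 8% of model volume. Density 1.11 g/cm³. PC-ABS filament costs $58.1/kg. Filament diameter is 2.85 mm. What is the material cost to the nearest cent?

Interior volume = 306 − 95.7, so 210.3 cm³.
Infill volume = 0.70 × 210.3 = 147.21 cm³.
Support = 0.08 × 306 = 24.48 cm³.
Deposited volume = 95.7 + 147.21 + 24.48 = 267.39 cm³.
Mass = 267.39 × 1.11, so 296.8029 g.
Cost = 296.8029 g / 1000 × $58.1/kg = $17.24.

$17.24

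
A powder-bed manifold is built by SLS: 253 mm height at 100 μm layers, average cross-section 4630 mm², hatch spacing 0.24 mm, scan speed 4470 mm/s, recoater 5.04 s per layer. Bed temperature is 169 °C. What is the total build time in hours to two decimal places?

Number of layers: 253 / 0.1 → 2530 (rounded up).
Hatch length per layer = 4630 / 0.24 = 19291.7 mm.
Per-layer scan time = 19291.7 / 4470, so 4.3158 s.
Per-layer time: 4.3158 + 5.04 → 9.3558 s.
Build time = 2530 × 9.3558 = 23670.174 s = 6.58 hours.

6.58 hours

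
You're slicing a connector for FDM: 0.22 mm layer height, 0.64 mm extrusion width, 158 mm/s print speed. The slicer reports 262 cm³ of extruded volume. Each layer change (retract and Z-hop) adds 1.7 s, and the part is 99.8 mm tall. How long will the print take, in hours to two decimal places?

Extrusion cross-section: 0.22 × 0.64 → 0.1408 mm².
Path length: 262000 mm³ / 0.1408 mm² → 1860795.5 mm.
Time extruding: 1860795.5 / 158 → 11777.2 s.
Layer count = ceil(99.8 / 0.22) = 454.
Layer-change overhead = 454 × 1.7 = 771.8 s.
Total = 11777.2 + 771.8 = 12549 s = 3.49 hours.

3.49 hours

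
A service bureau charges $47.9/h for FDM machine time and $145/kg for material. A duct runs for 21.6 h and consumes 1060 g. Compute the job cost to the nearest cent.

$1188.34

Machine-time cost = 47.9 × 21.6 = $1034.64.
Material cost = 145 × 1060/1000 = $153.70.
Job cost: 1034.64 + 153.70 = $1188.34.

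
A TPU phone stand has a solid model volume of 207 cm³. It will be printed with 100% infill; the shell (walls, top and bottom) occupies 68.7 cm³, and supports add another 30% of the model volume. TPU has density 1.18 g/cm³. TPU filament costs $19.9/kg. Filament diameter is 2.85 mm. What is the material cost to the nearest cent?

Volume inside the shell = 207 − 68.7 = 138.3 cm³.
Infill volume = 1.00 × 138.3 = 138.3 cm³.
Support = 0.30 × 207, so 62.1 cm³.
Total extruded = 68.7 + 138.3 + 62.1, so 269.1 cm³.
Mass = 269.1 × 1.18 = 317.538 g.
Cost = 317.538 g / 1000 × $19.9/kg = $6.32.

$6.32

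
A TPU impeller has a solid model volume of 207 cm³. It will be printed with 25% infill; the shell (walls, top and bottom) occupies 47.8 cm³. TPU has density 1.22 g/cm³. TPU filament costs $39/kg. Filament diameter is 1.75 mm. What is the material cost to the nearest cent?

Volume inside the shell = 207 − 47.8 = 159.2 cm³.
Deposited infill: 0.25 × 159.2 → 39.8 cm³.
Total extruded = 47.8 + 39.8, so 87.6 cm³.
Mass = 87.6 × 1.22, so 106.872 g.
At $39/kg: 106.872/1000 × 39 = $4.17.

$4.17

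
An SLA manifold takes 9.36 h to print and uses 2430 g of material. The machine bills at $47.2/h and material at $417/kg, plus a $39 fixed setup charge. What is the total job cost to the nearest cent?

Machine-time cost: 47.2 × 9.36 → $441.792.
Material charge = 417 × 2430/1000 = $1013.31.
Adding setup: 441.792 + 1013.31 + 39 → 1494.102 ≈ $1494.10.

$1494.10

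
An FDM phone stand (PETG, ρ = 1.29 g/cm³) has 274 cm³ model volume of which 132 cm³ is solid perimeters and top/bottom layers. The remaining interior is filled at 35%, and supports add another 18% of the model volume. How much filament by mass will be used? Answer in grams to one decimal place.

Volume inside the shell = 274 − 132, so 142 cm³.
Deposited infill = 0.35 × 142 = 49.7 cm³.
Support: 0.18 × 274 → 49.32 cm³.
Total printed volume: 132 + 49.7 + 49.32 → 231.02 cm³.
Mass = 231.02 × 1.29, so 298.0158 g.

298.0 g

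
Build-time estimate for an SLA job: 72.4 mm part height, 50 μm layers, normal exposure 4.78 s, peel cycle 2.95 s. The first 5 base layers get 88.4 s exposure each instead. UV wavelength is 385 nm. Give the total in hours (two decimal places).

3.23 hours

Layers = ⌈72.4/0.05⌉ = 1448.
Bottom layers = 5 × (88.4 + 2.95) = 456.75 s.
Remaining layers: 1443 × (4.78 + 2.95) → 11154.39 s.
Sum: 456.75 + 11154.39 = 11611.14 s → 3.23 hours.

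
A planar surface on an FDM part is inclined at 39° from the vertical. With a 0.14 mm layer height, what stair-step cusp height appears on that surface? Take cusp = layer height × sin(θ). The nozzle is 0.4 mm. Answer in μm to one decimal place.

Cusp = layer height × sin(39°) = 0.14 × 0.6293 = 0.088102 mm = 88.1 μm.

88.1 μm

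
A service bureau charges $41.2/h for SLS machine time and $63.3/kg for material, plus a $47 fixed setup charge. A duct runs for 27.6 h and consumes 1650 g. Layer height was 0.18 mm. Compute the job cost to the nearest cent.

$1288.57

Time charge = 41.2 × 27.6, so $1137.12.
Material charge = 63.3 × 1650/1000 = $104.445.
Adding setup: 1137.12 + 104.445 + 47 → 1288.565 ≈ $1288.57.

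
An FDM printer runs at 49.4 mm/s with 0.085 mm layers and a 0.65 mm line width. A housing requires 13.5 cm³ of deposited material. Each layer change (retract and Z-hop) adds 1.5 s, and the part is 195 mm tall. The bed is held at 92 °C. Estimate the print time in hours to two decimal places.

Bead cross-section = 0.085 × 0.65 = 0.05525 mm².
Path length: 13500 mm³ / 0.05525 mm² → 244343.9 mm.
Print-move time = 244343.9 / 49.4 = 4946.2 s.
Layers = ⌈195/0.085⌉ = 2295.
Z-hop total = 2295 × 1.5, so 3442.5 s.
Total = 4946.2 + 3442.5 = 8388.7 s = 2.33 hours.

2.33 hours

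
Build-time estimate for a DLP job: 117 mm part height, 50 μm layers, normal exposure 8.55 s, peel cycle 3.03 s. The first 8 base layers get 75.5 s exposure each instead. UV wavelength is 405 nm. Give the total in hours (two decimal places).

7.68 hours

Layer count = ceil(117 / 0.05) = 2340.
Bottom layers = 8 × (75.5 + 3.03) = 628.24 s.
Remaining layers = 2332 × (8.55 + 3.03) = 27004.56 s.
Sum: 628.24 + 27004.56 = 27632.8 s → 7.68 hours.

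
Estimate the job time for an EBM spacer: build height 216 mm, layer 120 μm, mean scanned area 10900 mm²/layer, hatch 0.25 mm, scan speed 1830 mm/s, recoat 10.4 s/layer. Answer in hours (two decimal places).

17.11 hours

Layer count = ceil(216 / 0.12) = 1800.
Scan path per layer: 10900 / 0.25 → 43600 mm.
Scan time per layer: 43600 / 1830 → 23.8251 s.
Layer cycle = 23.8251 + 10.4 = 34.2251 s.
1800 layers × 34.2251 s/layer = 61605.18 s, i.e. 17.11 hours.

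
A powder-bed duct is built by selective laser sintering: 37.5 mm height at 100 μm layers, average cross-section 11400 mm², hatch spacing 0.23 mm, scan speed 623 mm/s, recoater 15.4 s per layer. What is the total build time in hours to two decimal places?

9.89 hours

Number of layers: 37.5 / 0.1 → 375 (rounded up).
Per-layer scan distance = 11400 / 0.23, so 49565.2 mm.
Scan time per layer = 49565.2 / 623, so 79.5589 s.
Per-layer time = 79.5589 + 15.4, so 94.9589 s.
375 layers × 94.9589 s/layer = 35609.5875 s, i.e. 9.89 hours.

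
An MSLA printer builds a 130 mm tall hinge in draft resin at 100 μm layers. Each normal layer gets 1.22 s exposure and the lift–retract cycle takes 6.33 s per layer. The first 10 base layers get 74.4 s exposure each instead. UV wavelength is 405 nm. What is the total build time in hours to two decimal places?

2.93 hours

Layer count = ceil(130 / 0.1) = 1300.
Bottom layers = 10 × (74.4 + 6.33) = 807.3 s.
Regular layers = 1290 × (1.22 + 6.33) = 9739.5 s.
Total = 807.3 + 9739.5 = 10546.8 s = 2.93 hours.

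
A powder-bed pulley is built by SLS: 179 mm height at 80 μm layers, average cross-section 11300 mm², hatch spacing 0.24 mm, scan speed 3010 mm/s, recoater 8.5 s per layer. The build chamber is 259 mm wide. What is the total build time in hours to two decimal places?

Layer count = ceil(179 / 0.08) = 2238.
Scan path per layer: 11300 / 0.24 → 47083.3 mm.
Scan time per layer = 47083.3 / 3010, so 15.6423 s.
Time per layer = 15.6423 + 8.5, so 24.1423 s.
Build time = 2238 × 24.1423 = 54030.4674 s = 15.01 hours.

15.01 hours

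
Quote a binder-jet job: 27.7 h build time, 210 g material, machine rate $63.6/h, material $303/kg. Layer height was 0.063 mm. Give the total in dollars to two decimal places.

Machine cost: 63.6 × 27.7 → $1761.72.
Material charge: 303 × 210/1000 → $63.63.
Job cost: 1761.72 + 63.63 = $1825.35.

$1825.35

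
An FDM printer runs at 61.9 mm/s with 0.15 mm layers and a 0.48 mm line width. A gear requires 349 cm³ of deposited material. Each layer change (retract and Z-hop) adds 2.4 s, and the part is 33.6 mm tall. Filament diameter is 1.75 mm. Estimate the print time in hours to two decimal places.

Extrusion cross-section = 0.15 × 0.48, so 0.072 mm².
Toolpath length = 349 cm³ / 0.072 mm² = 349000 / 0.072 = 4847222.2 mm.
Print-move time: 4847222.2 / 61.9 → 78307.3 s.
Layers = ⌈33.6/0.15⌉ = 224.
Z-hop total = 224 × 2.4, so 537.6 s.
Altogether 78307.3 + 537.6 = 78844.9 s, i.e. 21.90 hours.

21.90 hours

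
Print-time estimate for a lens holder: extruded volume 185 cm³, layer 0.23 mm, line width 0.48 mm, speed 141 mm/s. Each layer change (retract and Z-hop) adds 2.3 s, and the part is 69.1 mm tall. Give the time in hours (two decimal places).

Extrusion cross-section = 0.23 × 0.48 = 0.1104 mm².
Total extruded path = 185000/0.1104 = 1675724.6 mm.
Extrusion time = 1675724.6 / 141 = 11884.6 s.
Number of layers: 69.1 / 0.23 → 301 (rounded up).
Non-print overhead: 301 × 2.3 → 692.3 s.
Total = 11884.6 + 692.3 = 12576.9 s = 3.49 hours.

3.49 hours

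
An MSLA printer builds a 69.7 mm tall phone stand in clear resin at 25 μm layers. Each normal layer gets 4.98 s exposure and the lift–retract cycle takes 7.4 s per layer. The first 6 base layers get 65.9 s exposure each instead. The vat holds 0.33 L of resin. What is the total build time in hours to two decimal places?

9.69 hours

Number of layers: 69.7 / 0.025 → 2788 (rounded up).
Base layers: 6 × (65.9 + 7.4) → 439.8 s.
Normal layers = 2782 × (4.98 + 7.4) = 34441.16 s.
Sum: 439.8 + 34441.16 = 34880.96 s → 9.69 hours.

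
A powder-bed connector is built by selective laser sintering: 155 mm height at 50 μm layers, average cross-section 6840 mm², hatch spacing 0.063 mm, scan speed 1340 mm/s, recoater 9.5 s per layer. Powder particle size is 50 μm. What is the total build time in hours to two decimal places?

77.95 hours

Layers = ⌈155/0.05⌉ = 3100.
Scan path per layer: 6840 / 0.063 → 108571.4 mm.
Scan time per layer = 108571.4 / 1340 = 81.0234 s.
Layer cycle: 81.0234 + 9.5 → 90.5234 s.
Build time = 3100 × 90.5234 = 280622.54 s = 77.95 hours.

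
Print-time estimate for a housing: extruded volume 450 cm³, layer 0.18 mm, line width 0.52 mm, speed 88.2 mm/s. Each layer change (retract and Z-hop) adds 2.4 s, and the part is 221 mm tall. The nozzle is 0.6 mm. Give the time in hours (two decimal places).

Bead cross-section = 0.18 × 0.52 = 0.0936 mm².
Toolpath length = 450 cm³ / 0.0936 mm² = 450000 / 0.0936 = 4807692.3 mm.
Time extruding = 4807692.3 / 88.2 = 54509 s.
Number of layers: 221 / 0.18 → 1228 (rounded up).
Non-print overhead = 1228 × 2.4, so 2947.2 s.
Altogether 54509 + 2947.2 = 57456.2 s, i.e. 15.96 hours.

15.96 hours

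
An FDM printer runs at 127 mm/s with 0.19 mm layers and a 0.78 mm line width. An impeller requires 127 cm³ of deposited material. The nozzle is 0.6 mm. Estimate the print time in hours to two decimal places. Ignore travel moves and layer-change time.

1.87 hours

Bead cross-section: 0.19 × 0.78 → 0.1482 mm².
Path length: 127000 mm³ / 0.1482 mm² → 856950.1 mm.
Print-move time = 856950.1 / 127 = 6747.6 s.
6747.6 s = 1.87 hours.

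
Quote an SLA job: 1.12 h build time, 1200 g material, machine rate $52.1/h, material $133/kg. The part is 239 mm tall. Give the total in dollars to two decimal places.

Time charge: 52.1 × 1.12 → $58.352.
Feedstock cost = 133 × 1200/1000, so $159.60.
Job cost: 58.352 + 159.60 = 217.952 ≈ $217.95.

$217.95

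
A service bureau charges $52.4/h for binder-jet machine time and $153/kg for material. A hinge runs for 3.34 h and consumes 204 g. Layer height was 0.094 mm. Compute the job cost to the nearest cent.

$206.23

Machine-time cost = 52.4 × 3.34 = $175.016.
Material charge = 153 × 204/1000, so $31.212.
Total = 175.016 + 31.212 = 206.228 ≈ $206.23.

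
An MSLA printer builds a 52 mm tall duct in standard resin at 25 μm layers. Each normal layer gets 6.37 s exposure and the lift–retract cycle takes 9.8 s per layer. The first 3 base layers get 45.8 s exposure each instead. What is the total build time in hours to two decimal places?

Number of layers: 52 / 0.025 → 2080 (rounded up).
Bottom layers = 3 × (45.8 + 9.8) = 166.8 s.
Regular layers: 2077 × (6.37 + 9.8) → 33585.09 s.
Sum: 166.8 + 33585.09 = 33751.89 s → 9.38 hours.

9.38 hours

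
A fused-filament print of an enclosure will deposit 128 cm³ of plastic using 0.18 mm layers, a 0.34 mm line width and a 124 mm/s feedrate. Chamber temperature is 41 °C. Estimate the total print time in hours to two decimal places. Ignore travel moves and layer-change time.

4.69 hours

Bead cross-section: 0.18 × 0.34 → 0.0612 mm².
Total extruded path = 128000/0.0612 = 2091503.3 mm.
Time extruding: 2091503.3 / 124 → 16867 s.
Converting: 16867 s = 4.69 hours.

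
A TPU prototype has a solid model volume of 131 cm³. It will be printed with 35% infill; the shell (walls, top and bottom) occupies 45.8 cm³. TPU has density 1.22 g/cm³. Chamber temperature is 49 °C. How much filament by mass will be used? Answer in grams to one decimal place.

92.3 g

Volume inside the shell = 131 − 45.8 = 85.2 cm³.
Deposited infill = 0.35 × 85.2 = 29.82 cm³.
Deposited volume: 45.8 + 29.82 → 75.62 cm³.
Mass = 75.62 × 1.22, so 92.2564 g.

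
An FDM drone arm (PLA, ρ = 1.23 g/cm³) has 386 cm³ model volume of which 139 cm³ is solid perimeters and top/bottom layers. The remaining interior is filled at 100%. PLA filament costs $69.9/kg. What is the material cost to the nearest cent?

Interior volume = 386 − 139, so 247 cm³.
Deposited infill = 1.00 × 247 = 247 cm³.
Deposited volume = 139 + 247 = 386 cm³.
Mass = 386 × 1.23, so 474.78 g.
At $69.9/kg: 474.78/1000 × 69.9 = $33.19.

$33.19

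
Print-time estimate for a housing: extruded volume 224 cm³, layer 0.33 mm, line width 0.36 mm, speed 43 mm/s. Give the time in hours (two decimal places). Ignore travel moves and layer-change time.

Extrusion cross-section: 0.33 × 0.36 → 0.1188 mm².
Path length: 224000 mm³ / 0.1188 mm² → 1885521.9 mm.
Time extruding: 1885521.9 / 43 → 43849.3 s.
43849.3 s = 12.18 hours.

12.18 hours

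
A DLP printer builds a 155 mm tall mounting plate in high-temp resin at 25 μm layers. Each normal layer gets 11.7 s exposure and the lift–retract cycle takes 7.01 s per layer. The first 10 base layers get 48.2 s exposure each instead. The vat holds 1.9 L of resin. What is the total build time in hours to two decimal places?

32.32 hours

Layers = ⌈155/0.025⌉ = 6200.
Bottom layers: 10 × (48.2 + 7.01) → 552.1 s.
Normal layers: 6190 × (11.7 + 7.01) → 115814.9 s.
Total = 552.1 + 115814.9 = 116367 s = 32.32 hours.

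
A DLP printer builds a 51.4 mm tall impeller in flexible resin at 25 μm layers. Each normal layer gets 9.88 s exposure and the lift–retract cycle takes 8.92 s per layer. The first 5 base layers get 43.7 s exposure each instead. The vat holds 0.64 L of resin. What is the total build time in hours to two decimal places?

10.78 hours

Layer count = ceil(51.4 / 0.025) = 2056.
Burn-in layers = 5 × (43.7 + 8.92), so 263.1 s.
Regular layers = 2051 × (9.88 + 8.92) = 38558.8 s.
Total = 263.1 + 38558.8 = 38821.9 s = 10.78 hours.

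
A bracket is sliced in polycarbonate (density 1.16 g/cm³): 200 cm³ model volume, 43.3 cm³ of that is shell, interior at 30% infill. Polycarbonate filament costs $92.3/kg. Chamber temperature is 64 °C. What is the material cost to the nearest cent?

Interior volume: 200 − 43.3 → 156.7 cm³.
Deposited infill = 0.30 × 156.7 = 47.01 cm³.
Deposited volume = 43.3 + 47.01, so 90.31 cm³.
Mass = 90.31 × 1.16, so 104.7596 g.
Cost = 104.7596 g / 1000 × $92.3/kg = $9.67.

$9.67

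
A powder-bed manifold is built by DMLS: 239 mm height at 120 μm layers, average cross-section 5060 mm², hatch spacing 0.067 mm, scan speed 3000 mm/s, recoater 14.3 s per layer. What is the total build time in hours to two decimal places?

Layers = ⌈239/0.12⌉ = 1992.
Hatch length per layer = 5060 / 0.067 = 75522.4 mm.
Scan time per layer = 75522.4 / 3000, so 25.1741 s.
Per-layer time: 25.1741 + 14.3 → 39.4741 s.
1992 layers × 39.4741 s/layer = 78632.4072 s, i.e. 21.84 hours.

21.84 hours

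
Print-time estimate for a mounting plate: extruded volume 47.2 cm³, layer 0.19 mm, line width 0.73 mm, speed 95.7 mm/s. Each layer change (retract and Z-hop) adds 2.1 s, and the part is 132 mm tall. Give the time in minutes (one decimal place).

Extrusion cross-section = 0.19 × 0.73 = 0.1387 mm².
Toolpath length = 47.2 cm³ / 0.1387 mm² = 47200 / 0.1387 = 340302.8 mm.
Time extruding = 340302.8 / 95.7 = 3555.9 s.
Layers = ⌈132/0.19⌉ = 695.
Non-print overhead = 695 × 2.1, so 1459.5 s.
Total = 3555.9 + 1459.5 = 5015.4 s = 83.6 minutes.

83.6 minutes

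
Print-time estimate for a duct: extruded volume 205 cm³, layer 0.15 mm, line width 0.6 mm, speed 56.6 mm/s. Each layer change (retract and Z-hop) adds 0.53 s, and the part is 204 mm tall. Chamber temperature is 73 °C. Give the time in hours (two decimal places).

Extrusion cross-section = 0.15 × 0.6 = 0.09 mm².
Path length: 205000 mm³ / 0.09 mm² → 2277777.8 mm.
Print-move time = 2277777.8 / 56.6 = 40243.4 s.
Layers = ⌈204/0.15⌉ = 1360.
Layer-change overhead = 1360 × 0.53 = 720.8 s.
Total = 40243.4 + 720.8 = 40964.2 s = 11.38 hours.

11.38 hours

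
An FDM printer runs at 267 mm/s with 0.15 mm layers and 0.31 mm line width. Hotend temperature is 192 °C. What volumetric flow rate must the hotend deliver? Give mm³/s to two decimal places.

12.42

Bead cross-section = 0.15 × 0.31, so 0.0465 mm².
Q = v·A = 267 × 0.0465 = 12.42 mm³/s.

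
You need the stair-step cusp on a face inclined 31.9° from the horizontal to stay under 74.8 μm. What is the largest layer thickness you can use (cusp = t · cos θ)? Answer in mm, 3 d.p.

Layer height = cusp / cos(31.9°) = 0.0748 / 0.8490 = 0.088 mm.

0.088 mm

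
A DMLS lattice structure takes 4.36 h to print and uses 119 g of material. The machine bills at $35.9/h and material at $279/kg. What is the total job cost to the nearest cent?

Machine-time cost: 35.9 × 4.36 → $156.524.
Feedstock cost = 279 × 119/1000 = $33.201.
Total = 156.524 + 33.201 = 189.725 ≈ $189.73.

$189.73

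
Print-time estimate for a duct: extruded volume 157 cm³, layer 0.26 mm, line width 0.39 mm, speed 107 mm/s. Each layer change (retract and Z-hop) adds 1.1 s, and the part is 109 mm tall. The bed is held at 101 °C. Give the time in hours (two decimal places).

4.15 hours

Line area: 0.26 × 0.39 → 0.1014 mm².
Toolpath length = 157 cm³ / 0.1014 mm² = 157000 / 0.1014 = 1548323.5 mm.
Time extruding = 1548323.5 / 107, so 14470.3 s.
Number of layers: 109 / 0.26 → 420 (rounded up).
Z-hop total = 420 × 1.1, so 462 s.
Altogether 14470.3 + 462 = 14932.3 s, i.e. 4.15 hours.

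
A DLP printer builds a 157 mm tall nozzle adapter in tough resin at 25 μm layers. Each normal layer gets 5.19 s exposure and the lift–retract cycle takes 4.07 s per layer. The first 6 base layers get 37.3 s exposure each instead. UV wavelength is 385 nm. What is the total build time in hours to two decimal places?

Number of layers: 157 / 0.025 → 6280 (rounded up).
Burn-in layers = 6 × (37.3 + 4.07) = 248.22 s.
Regular layers = 6274 × (5.19 + 4.07) = 58097.24 s.
Sum: 248.22 + 58097.24 = 58345.46 s → 16.21 hours.

16.21 hours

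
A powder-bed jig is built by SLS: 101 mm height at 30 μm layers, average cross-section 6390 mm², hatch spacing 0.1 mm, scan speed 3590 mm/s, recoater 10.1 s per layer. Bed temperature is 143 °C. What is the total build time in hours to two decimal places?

Layers = ⌈101/0.03⌉ = 3367.
Hatch length per layer = 6390 / 0.1 = 63900 mm.
Laser time per layer: 63900 / 3590 → 17.7994 s.
Time per layer = 17.7994 + 10.1, so 27.8994 s.
Total: 3367 × 27.8994 s = 93937.2798 s → 26.09 hours.

26.09 hours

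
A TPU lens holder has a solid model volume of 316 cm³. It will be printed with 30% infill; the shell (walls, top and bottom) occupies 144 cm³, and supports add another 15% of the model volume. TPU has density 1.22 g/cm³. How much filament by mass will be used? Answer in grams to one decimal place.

296.5 g

Volume inside the shell = 316 − 144 = 172 cm³.
Infill volume = 0.30 × 172, so 51.6 cm³.
Support = 0.15 × 316 = 47.4 cm³.
Total printed volume = 144 + 51.6 + 47.4, so 243 cm³.
Mass = 243 × 1.22 = 296.46 g.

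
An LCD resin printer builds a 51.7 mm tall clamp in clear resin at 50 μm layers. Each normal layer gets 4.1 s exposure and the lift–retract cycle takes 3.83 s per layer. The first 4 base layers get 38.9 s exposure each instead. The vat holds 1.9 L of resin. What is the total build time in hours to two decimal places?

Layers = ⌈51.7/0.05⌉ = 1034.
Base layers = 4 × (38.9 + 3.83) = 170.92 s.
Regular layers: 1030 × (4.1 + 3.83) → 8167.9 s.
Total = 170.92 + 8167.9 = 8338.82 s = 2.32 hours.

2.32 hours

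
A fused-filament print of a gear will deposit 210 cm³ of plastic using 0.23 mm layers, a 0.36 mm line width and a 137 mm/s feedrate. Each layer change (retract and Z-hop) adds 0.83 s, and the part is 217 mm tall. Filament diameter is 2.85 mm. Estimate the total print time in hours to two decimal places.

Bead cross-section: 0.23 × 0.36 → 0.0828 mm².
Total extruded path = 210000/0.0828 = 2536231.9 mm.
Extrusion time = 2536231.9 / 137 = 18512.6 s.
Number of layers: 217 / 0.23 → 944 (rounded up).
Non-print overhead = 944 × 0.83, so 783.52 s.
Total = 18512.6 + 783.52 = 19296.12 s = 5.36 hours.

5.36 hours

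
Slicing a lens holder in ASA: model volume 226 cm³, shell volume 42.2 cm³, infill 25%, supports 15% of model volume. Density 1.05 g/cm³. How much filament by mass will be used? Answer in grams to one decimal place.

128.2 g

Infill region = 226 − 42.2 = 183.8 cm³.
Infill volume: 0.25 × 183.8 → 45.95 cm³.
Support = 0.15 × 226 = 33.9 cm³.
Total printed volume = 42.2 + 45.95 + 33.9 = 122.05 cm³.
Mass = 122.05 × 1.05 = 128.1525 g.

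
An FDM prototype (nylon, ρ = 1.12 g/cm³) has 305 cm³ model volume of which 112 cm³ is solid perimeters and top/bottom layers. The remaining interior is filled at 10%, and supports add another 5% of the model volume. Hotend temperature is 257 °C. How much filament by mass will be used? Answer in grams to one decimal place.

164.1 g

Volume inside the shell = 305 − 112, so 193 cm³.
Infill volume = 0.10 × 193 = 19.3 cm³.
Support: 0.05 × 305 → 15.25 cm³.
Total printed volume: 112 + 19.3 + 15.25 → 146.55 cm³.
Mass: 146.55 × 1.12 → 164.136 g.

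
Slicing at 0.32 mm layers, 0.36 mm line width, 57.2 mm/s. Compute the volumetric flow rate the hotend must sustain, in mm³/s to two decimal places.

6.59

Bead cross-section = 0.32 × 0.36, so 0.1152 mm².
Volumetric flow = 57.2 × 0.1152 = 6.59 mm³/s.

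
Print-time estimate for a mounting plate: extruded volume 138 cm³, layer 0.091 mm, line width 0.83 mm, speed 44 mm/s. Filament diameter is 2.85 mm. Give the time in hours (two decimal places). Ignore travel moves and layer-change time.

11.53 hours

Line area = 0.091 × 0.83 = 0.07553 mm².
Path length: 138000 mm³ / 0.07553 mm² → 1827088.6 mm.
Time extruding = 1827088.6 / 44 = 41524.7 s.
41524.7 s = 11.53 hours.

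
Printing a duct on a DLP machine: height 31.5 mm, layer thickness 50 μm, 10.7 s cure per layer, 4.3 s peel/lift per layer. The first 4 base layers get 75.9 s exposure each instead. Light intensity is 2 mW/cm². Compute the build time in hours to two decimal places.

2.70 hours

Layer count = ceil(31.5 / 0.05) = 630.
Burn-in layers: 4 × (75.9 + 4.3) → 320.8 s.
Normal layers: 626 × (10.7 + 4.3) → 9390 s.
Sum: 320.8 + 9390 = 9710.8 s → 2.70 hours.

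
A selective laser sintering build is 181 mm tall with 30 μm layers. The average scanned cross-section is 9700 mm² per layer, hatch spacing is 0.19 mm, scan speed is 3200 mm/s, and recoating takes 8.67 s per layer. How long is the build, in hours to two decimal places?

Layers = ⌈181/0.03⌉ = 6034.
Per-layer scan distance: 9700 / 0.19 → 51052.6 mm.
Laser time per layer: 51052.6 / 3200 → 15.9539 s.
Layer cycle = 15.9539 + 8.67, so 24.6239 s.
6034 layers × 24.6239 s/layer = 148580.6126 s, i.e. 41.27 hours.

41.27 hours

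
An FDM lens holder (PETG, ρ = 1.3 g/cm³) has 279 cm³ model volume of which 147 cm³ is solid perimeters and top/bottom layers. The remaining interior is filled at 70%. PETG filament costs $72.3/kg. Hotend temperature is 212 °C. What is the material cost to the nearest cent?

$22.50

Interior volume = 279 − 147, so 132 cm³.
Deposited infill = 0.70 × 132 = 92.4 cm³.
Total extruded = 147 + 92.4 = 239.4 cm³.
Mass: 239.4 × 1.3 → 311.22 g.
At $72.3/kg: 311.22/1000 × 72.3 = $22.50.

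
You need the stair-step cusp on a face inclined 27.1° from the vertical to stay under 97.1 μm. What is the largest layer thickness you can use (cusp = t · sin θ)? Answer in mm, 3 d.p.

0.213 mm

sin(27.1°) = 0.4555; t_max = 0.0971/0.4555 = 0.213 mm.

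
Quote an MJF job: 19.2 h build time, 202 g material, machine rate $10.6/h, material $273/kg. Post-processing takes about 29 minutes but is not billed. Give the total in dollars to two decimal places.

$258.67

Machine cost = 10.6 × 19.2 = $203.52.
Feedstock cost: 273 × 202/1000 → $55.146.
Total = 203.52 + 55.146 = 258.666 ≈ $258.67.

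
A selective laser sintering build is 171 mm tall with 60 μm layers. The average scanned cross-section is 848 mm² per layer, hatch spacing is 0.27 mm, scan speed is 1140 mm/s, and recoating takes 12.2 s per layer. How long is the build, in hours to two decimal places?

11.84 hours

Layer count = ceil(171 / 0.06) = 2850.
Scan path per layer = 848 / 0.27, so 3140.7 mm.
Per-layer scan time = 3140.7 / 1140, so 2.755 s.
Per-layer time = 2.755 + 12.2 = 14.955 s.
2850 layers × 14.955 s/layer = 42621.75 s, i.e. 11.84 hours.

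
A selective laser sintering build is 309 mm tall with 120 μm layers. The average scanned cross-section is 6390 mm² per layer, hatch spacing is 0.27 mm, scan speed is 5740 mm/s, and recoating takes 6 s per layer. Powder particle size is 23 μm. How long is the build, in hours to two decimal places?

Number of layers: 309 / 0.12 → 2575 (rounded up).
Scan path per layer: 6390 / 0.27 → 23666.7 mm.
Per-layer scan time = 23666.7 / 5740 = 4.1231 s.
Per-layer time = 4.1231 + 6, so 10.1231 s.
Total: 2575 × 10.1231 s = 26066.9825 s → 7.24 hours.

7.24 hours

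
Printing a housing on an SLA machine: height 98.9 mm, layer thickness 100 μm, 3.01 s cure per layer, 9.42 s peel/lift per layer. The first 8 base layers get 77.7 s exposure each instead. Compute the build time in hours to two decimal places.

3.58 hours

Layers = ⌈98.9/0.1⌉ = 989.
Bottom layers = 8 × (77.7 + 9.42) = 696.96 s.
Normal layers: 981 × (3.01 + 9.42) → 12193.83 s.
Sum: 696.96 + 12193.83 = 12890.79 s → 3.58 hours.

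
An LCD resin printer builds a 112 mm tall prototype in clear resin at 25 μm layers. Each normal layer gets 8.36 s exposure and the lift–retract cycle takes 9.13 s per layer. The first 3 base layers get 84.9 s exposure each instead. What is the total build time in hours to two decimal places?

Number of layers: 112 / 0.025 → 4480 (rounded up).
Burn-in layers: 3 × (84.9 + 9.13) → 282.09 s.
Normal layers = 4477 × (8.36 + 9.13) = 78302.73 s.
Total = 282.09 + 78302.73 = 78584.82 s = 21.83 hours.

21.83 hours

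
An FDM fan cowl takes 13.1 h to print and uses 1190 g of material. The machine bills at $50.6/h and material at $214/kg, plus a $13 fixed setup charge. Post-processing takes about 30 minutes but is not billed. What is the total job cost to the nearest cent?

$930.52

Machine-time cost = 50.6 × 13.1 = $662.86.
Feedstock cost: 214 × 1190/1000 → $254.66.
Total = 662.86 + 254.66 + 13 = $930.52.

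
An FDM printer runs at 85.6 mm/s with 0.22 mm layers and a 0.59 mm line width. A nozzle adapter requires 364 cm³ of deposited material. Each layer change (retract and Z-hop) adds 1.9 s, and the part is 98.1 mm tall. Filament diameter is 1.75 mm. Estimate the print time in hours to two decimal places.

9.34 hours

Line area = 0.22 × 0.59, so 0.1298 mm².
Total extruded path = 364000/0.1298 = 2804314.3 mm.
Extrusion time: 2804314.3 / 85.6 → 32760.7 s.
Layer count = ceil(98.1 / 0.22) = 446.
Non-print overhead = 446 × 1.9 = 847.4 s.
Altogether 32760.7 + 847.4 = 33608.1 s, i.e. 9.34 hours.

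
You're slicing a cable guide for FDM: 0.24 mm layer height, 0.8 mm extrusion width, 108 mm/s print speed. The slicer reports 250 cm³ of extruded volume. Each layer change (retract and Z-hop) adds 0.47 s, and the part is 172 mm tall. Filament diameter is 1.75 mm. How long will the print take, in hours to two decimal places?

Line area = 0.24 × 0.8 = 0.192 mm².
Total extruded path = 250000/0.192 = 1302083.3 mm.
Extrusion time = 1302083.3 / 108, so 12056.3 s.
Number of layers: 172 / 0.24 → 717 (rounded up).
Non-print overhead: 717 × 0.47 → 336.99 s.
Total = 12056.3 + 336.99 = 12393.29 s = 3.44 hours.

3.44 hours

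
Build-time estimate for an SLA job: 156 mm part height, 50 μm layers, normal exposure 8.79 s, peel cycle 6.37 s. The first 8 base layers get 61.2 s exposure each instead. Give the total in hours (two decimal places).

Number of layers: 156 / 0.05 → 3120 (rounded up).
Burn-in layers = 8 × (61.2 + 6.37) = 540.56 s.
Regular layers = 3112 × (8.79 + 6.37) = 47177.92 s.
Total = 540.56 + 47177.92 = 47718.48 s = 13.26 hours.

13.26 hours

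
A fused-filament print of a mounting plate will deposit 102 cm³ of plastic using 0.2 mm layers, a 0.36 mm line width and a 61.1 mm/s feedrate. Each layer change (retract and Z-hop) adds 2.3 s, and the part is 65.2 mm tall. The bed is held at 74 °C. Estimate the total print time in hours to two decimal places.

Bead cross-section = 0.2 × 0.36 = 0.072 mm².
Path length: 102000 mm³ / 0.072 mm² → 1416666.7 mm.
Extrusion time = 1416666.7 / 61.1, so 23186 s.
Layer count = ceil(65.2 / 0.2) = 326.
Layer-change overhead: 326 × 2.3 → 749.8 s.
Total = 23186 + 749.8 = 23935.8 s = 6.65 hours.

6.65 hours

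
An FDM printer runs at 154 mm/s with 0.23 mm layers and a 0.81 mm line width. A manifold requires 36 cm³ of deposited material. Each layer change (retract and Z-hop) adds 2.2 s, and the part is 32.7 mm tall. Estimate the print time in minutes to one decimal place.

Bead cross-section = 0.23 × 0.81, so 0.1863 mm².
Path length: 36000 mm³ / 0.1863 mm² → 193236.7 mm.
Extrusion time = 193236.7 / 154 = 1254.8 s.
Layer count = ceil(32.7 / 0.23) = 143.
Non-print overhead = 143 × 2.2, so 314.6 s.
Altogether 1254.8 + 314.6 = 1569.4 s, i.e. 26.2 minutes.

26.2 minutes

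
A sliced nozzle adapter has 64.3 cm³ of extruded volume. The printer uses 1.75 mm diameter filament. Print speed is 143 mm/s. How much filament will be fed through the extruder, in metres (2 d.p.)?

Cross-section of 1.75 mm filament: π·(1.75/2)² = 2.4053 mm².
L = 64300 mm³ / 2.4053 mm² = 26732.63 mm, i.e. 26.73 m.

26.73 m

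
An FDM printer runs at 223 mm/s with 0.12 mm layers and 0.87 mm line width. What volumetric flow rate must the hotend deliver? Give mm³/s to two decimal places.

23.28

A = 0.12 × 0.87, so 0.1044 mm².
Q = v·A = 223 × 0.1044 = 23.28 mm³/s.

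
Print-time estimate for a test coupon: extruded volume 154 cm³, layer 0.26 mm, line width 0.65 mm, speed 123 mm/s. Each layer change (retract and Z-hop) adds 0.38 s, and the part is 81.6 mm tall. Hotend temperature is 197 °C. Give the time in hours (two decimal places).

Extrusion cross-section: 0.26 × 0.65 → 0.169 mm².
Toolpath length = 154 cm³ / 0.169 mm² = 154000 / 0.169 = 911242.6 mm.
Print-move time: 911242.6 / 123 → 7408.5 s.
Layer count = ceil(81.6 / 0.26) = 314.
Layer-change overhead: 314 × 0.38 → 119.32 s.
Altogether 7408.5 + 119.32 = 7527.82 s, i.e. 2.09 hours.

2.09 hours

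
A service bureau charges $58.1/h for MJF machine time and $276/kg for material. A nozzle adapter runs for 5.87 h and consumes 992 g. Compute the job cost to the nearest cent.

$614.84

Time charge: 58.1 × 5.87 → $341.047.
Feedstock cost: 276 × 992/1000 → $273.792.
Total = 341.047 + 273.792 = 614.839 ≈ $614.84.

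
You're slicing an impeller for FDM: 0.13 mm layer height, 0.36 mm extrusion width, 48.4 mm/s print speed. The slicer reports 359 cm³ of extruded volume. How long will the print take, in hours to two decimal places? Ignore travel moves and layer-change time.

44.03 hours

Bead cross-section = 0.13 × 0.36 = 0.0468 mm².
Total extruded path = 359000/0.0468 = 7670940.2 mm.
Extrusion time = 7670940.2 / 48.4, so 158490.5 s.
In the requested units: 158490.5 s = 44.03 hours.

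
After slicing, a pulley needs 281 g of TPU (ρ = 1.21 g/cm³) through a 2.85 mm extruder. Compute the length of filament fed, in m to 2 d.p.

Extruded volume: 281/1.21 = 232.2314 cm³ (232231.4 mm³).
A = π r² = π × 1.425² = 6.3794 mm².
L = V/A = 232231.4/6.3794 = 36403.33 mm → 36.40 m.

36.40 m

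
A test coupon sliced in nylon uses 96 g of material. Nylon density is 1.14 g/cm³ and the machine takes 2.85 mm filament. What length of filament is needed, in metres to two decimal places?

13.20 m

Volume = 96 g / 1.14 g·cm⁻³ = 84.2105 cm³ = 84210.5 mm³.
A = π r² = π × 1.425² = 6.3794 mm².
Length = 84210.5 / 6.3794 = 13200.38 mm = 13.20 m.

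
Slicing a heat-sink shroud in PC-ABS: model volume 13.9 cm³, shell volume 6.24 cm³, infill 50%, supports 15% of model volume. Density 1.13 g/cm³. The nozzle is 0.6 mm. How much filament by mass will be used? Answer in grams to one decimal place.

Volume inside the shell = 13.9 − 6.24, so 7.66 cm³.
Infill volume = 0.50 × 7.66 = 3.83 cm³.
Support = 0.15 × 13.9 = 2.085 cm³.
Total printed volume: 6.24 + 3.83 + 2.085 → 12.155 cm³.
Mass: 12.155 × 1.13 → 13.73515 g.

13.7 g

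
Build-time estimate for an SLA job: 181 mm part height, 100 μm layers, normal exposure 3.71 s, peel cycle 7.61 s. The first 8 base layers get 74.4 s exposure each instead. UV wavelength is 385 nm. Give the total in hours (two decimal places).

Number of layers: 181 / 0.1 → 1810 (rounded up).
Bottom layers = 8 × (74.4 + 7.61) = 656.08 s.
Remaining layers: 1802 × (3.71 + 7.61) → 20398.64 s.
Sum: 656.08 + 20398.64 = 21054.72 s → 5.85 hours.

5.85 hours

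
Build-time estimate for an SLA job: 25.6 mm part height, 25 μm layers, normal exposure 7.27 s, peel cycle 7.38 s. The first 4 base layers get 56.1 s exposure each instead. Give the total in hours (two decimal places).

4.22 hours

Layer count = ceil(25.6 / 0.025) = 1024.
Base layers = 4 × (56.1 + 7.38) = 253.92 s.
Normal layers = 1020 × (7.27 + 7.38) = 14943 s.
Total = 253.92 + 14943 = 15196.92 s = 4.22 hours.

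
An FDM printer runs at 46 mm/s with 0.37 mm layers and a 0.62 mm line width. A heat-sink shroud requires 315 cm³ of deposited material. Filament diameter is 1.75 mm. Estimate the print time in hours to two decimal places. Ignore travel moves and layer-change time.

8.29 hours

Extrusion cross-section = 0.37 × 0.62 = 0.2294 mm².
Total extruded path = 315000/0.2294 = 1373147.3 mm.
Time extruding = 1373147.3 / 46 = 29851 s.
Converting: 29851 s = 8.29 hours.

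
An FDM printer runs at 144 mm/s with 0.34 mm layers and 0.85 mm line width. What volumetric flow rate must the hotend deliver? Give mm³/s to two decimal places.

41.62

Bead cross-section = 0.34 × 0.85 = 0.289 mm².
Volumetric flow = 144 × 0.289 = 41.62 mm³/s.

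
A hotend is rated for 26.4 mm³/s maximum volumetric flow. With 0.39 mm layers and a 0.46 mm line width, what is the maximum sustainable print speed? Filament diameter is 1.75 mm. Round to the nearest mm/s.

147 mm/s

A = 0.39 × 0.46 = 0.1794 mm².
v_max = Q/A = 26.4/0.1794 = 147.16 mm/s → 147 mm/s.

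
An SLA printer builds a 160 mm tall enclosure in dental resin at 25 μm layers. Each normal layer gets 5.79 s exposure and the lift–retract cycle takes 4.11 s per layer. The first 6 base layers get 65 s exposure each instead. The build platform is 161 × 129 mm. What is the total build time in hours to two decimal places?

Layers = ⌈160/0.025⌉ = 6400.
Burn-in layers: 6 × (65 + 4.11) → 414.66 s.
Regular layers: 6394 × (5.79 + 4.11) → 63300.6 s.
Sum: 414.66 + 63300.6 = 63715.26 s → 17.70 hours.

17.70 hours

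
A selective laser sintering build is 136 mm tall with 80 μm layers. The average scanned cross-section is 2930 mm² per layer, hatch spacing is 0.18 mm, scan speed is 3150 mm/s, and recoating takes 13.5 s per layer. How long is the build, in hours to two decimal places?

8.82 hours

Layers = ⌈136/0.08⌉ = 1700.
Scan path per layer = 2930 / 0.18 = 16277.8 mm.
Laser time per layer = 16277.8 / 3150, so 5.1676 s.
Time per layer = 5.1676 + 13.5 = 18.6676 s.
Build time = 1700 × 18.6676 = 31734.92 s = 8.82 hours.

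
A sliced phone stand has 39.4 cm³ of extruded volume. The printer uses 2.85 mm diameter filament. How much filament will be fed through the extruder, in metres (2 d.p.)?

6.18 m

A = π r² = π × 1.425² = 6.3794 mm².
L = 39400 mm³ / 6.3794 mm² = 6176.13 mm, i.e. 6.18 m.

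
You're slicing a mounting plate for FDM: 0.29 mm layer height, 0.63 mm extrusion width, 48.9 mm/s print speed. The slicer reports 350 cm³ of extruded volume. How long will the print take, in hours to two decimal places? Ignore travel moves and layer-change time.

Bead cross-section: 0.29 × 0.63 → 0.1827 mm².
Path length: 350000 mm³ / 0.1827 mm² → 1915708.8 mm.
Extrusion time = 1915708.8 / 48.9, so 39176 s.
39176 s = 10.88 hours.

10.88 hours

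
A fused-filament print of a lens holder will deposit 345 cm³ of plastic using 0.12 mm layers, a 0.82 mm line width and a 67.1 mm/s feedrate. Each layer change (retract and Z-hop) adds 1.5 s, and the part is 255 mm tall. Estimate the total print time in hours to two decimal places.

15.40 hours

Bead cross-section = 0.12 × 0.82 = 0.0984 mm².
Toolpath length = 345 cm³ / 0.0984 mm² = 345000 / 0.0984 = 3506097.6 mm.
Print-move time = 3506097.6 / 67.1, so 52251.8 s.
Layers = ⌈255/0.12⌉ = 2125.
Layer-change overhead: 2125 × 1.5 → 3187.5 s.
Total = 52251.8 + 3187.5 = 55439.3 s = 15.40 hours.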